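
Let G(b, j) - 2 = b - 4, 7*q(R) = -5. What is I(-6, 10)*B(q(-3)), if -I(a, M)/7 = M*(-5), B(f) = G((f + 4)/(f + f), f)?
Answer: -1505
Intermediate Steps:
q(R) = -5/7 (q(R) = (1/7)*(-5) = -5/7)
G(b, j) = -2 + b (G(b, j) = 2 + (b - 4) = 2 + (-4 + b) = -2 + b)
B(f) = -2 + (4 + f)/(2*f) (B(f) = -2 + (f + 4)/(f + f) = -2 + (4 + f)/((2*f)) = -2 + (4 + f)*(1/(2*f)) = -2 + (4 + f)/(2*f))
I(a, M) = 35*M (I(a, M) = -7*M*(-5) = -(-35)*M = 35*M)
I(-6, 10)*B(q(-3)) = (35*10)*(-3/2 + 2/(-5/7)) = 350*(-3/2 + 2*(-7/5)) = 350*(-3/2 - 14/5) = 350*(-43/10) = -1505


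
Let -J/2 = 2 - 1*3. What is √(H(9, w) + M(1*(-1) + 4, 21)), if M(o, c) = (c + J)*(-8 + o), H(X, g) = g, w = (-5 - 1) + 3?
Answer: I*√118 ≈ 10.863*I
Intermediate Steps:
w = -3 (w = -6 + 3 = -3)
J = 2 (J = -2*(2 - 1*3) = -2*(2 - 3) = -2*(-1) = 2)
M(o, c) = (-8 + o)*(2 + c) (M(o, c) = (c + 2)*(-8 + o) = (2 + c)*(-8 + o) = (-8 + o)*(2 + c))
√(H(9, w) + M(1*(-1) + 4, 21)) = √(-3 + (-16 - 8*21 + 2*(1*(-1) + 4) + 21*(1*(-1) + 4))) = √(-3 + (-16 - 168 + 2*(-1 + 4) + 21*(-1 + 4))) = √(-3 + (-16 - 168 + 2*3 + 21*3)) = √(-3 + (-16 - 168 + 6 + 63)) = √(-3 - 115) = √(-118) = I*√118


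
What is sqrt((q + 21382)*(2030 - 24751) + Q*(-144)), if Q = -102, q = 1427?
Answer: 11*I*sqrt(4282881) ≈ 22765.0*I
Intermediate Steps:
sqrt((q + 21382)*(2030 - 24751) + Q*(-144)) = sqrt((1427 + 21382)*(2030 - 24751) - 102*(-144)) = sqrt(22809*(-22721) + 14688) = sqrt(-518243289 + 14688) = sqrt(-518228601) = 11*I*sqrt(4282881)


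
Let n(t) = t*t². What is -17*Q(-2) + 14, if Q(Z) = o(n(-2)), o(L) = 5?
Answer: -71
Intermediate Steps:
n(t) = t³
Q(Z) = 5
-17*Q(-2) + 14 = -17*5 + 14 = -85 + 14 = -71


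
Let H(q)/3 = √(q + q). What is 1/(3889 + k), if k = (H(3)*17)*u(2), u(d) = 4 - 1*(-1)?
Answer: 3889/14734171 - 255*√6/14734171 ≈ 0.00022155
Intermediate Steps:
u(d) = 5 (u(d) = 4 + 1 = 5)
H(q) = 3*√2*√q (H(q) = 3*√(q + q) = 3*√(2*q) = 3*(√2*√q) = 3*√2*√q)
k = 255*√6 (k = ((3*√2*√3)*17)*5 = ((3*√6)*17)*5 = (51*√6)*5 = 255*√6 ≈ 624.62)
1/(3889 + k) = 1/(3889 + 255*√6)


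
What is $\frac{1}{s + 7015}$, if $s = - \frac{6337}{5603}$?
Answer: $\frac{5603}{39298708} \approx 0.00014257$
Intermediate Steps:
$s = - \frac{6337}{5603}$ ($s = \left(-6337\right) \frac{1}{5603} = - \frac{6337}{5603} \approx -1.131$)
$\frac{1}{s + 7015} = \frac{1}{- \frac{6337}{5603} + 7015} = \frac{1}{\frac{39298708}{5603}} = \frac{5603}{39298708}$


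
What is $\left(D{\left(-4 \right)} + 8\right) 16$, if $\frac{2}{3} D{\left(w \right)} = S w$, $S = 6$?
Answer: $-448$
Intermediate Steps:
$D{\left(w \right)} = 9 w$ ($D{\left(w \right)} = \frac{3 \cdot 6 w}{2} = 9 w$)
$\left(D{\left(-4 \right)} + 8\right) 16 = \left(9 \left(-4\right) + 8\right) 16 = \left(-36 + 8\right) 16 = \left(-28\right) 16 = -448$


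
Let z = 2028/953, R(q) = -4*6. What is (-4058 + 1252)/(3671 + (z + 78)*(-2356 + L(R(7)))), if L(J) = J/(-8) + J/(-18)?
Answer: 2674118/176079507 ≈ 0.015187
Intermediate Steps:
R(q) = -24
z = 2028/953 (z = 2028*(1/953) = 2028/953 ≈ 2.1280)
L(J) = -13*J/72 (L(J) = J*(-⅛) + J*(-1/18) = -J/8 - J/18 = -13*J/72)
(-4058 + 1252)/(3671 + (z + 78)*(-2356 + L(R(7)))) = (-4058 + 1252)/(3671 + (2028/953 + 78)*(-2356 - 13/72*(-24))) = -2806/(3671 + 76362*(-2356 + 13/3)/953) = -2806/(3671 + (76362/953)*(-7055/3)) = -2806/(3671 - 179577970/953) = -2806/(-176079507/953) = -2806*(-953/176079507) = 2674118/176079507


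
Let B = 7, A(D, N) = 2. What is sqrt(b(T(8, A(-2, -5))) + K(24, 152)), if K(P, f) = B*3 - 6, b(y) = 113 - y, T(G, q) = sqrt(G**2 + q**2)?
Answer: sqrt(128 - 2*sqrt(17)) ≈ 10.943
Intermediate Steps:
K(P, f) = 15 (K(P, f) = 7*3 - 6 = 21 - 6 = 15)
sqrt(b(T(8, A(-2, -5))) + K(24, 152)) = sqrt((113 - sqrt(8**2 + 2**2)) + 15) = sqrt((113 - sqrt(64 + 4)) + 15) = sqrt((113 - sqrt(68)) + 15) = sqrt((113 - 2*sqrt(17)) + 15) = sqrt(128 - 2*sqrt(17))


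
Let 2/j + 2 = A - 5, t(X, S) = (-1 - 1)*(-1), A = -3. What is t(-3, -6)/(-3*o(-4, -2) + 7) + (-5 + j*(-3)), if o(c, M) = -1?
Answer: -21/5 ≈ -4.2000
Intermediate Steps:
t(X, S) = 2 (t(X, S) = -2*(-1) = 2)
j = -1/5 (j = 2/(-2 + (-3 - 5)) = 2/(-2 - 8) = 2/(-10) = 2*(-1/10) = -1/5 ≈ -0.20000)
t(-3, -6)/(-3*o(-4, -2) + 7) + (-5 + j*(-3)) = 2/(-3*(-1) + 7) + (-5 - 1/5*(-3)) = 2/(3 + 7) + (-5 + 3/5) = 2/10 - 22/5 = (1/10)*2 - 22/5 = 1/5 - 22/5 = -21/5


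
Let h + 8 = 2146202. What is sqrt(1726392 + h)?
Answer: sqrt(3872586) ≈ 1967.9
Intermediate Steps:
h = 2146194 (h = -8 + 2146202 = 2146194)
sqrt(1726392 + h) = sqrt(1726392 + 2146194) = sqrt(3872586)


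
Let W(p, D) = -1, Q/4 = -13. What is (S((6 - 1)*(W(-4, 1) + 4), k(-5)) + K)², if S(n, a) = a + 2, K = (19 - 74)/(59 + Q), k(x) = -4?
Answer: 4761/49 ≈ 97.163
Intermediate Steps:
Q = -52 (Q = 4*(-13) = -52)
K = -55/7 (K = (19 - 74)/(59 - 52) = -55/7 ≈ -7.8571)
S(n, a) = 2 + a
(S((6 - 1)*(W(-4, 1) + 4), k(-5)) + K)² = ((2 - 4) - 55/7)² = (-2 - 55/7)² = (-69/7)² = 4761/49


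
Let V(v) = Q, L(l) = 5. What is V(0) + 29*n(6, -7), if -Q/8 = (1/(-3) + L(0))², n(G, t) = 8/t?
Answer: -13064/63 ≈ -207.36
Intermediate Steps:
Q = -1568/9 (Q = -8*(1/(-3) + 5)² = -8*(-⅓ + 5)² = -8*(14/3)² = -8*196/9 = -1568/9 ≈ -174.22)
V(v) = -1568/9
V(0) + 29*n(6, -7) = -1568/9 + 29*(8/(-7)) = -1568/9 + 29*(8*(-⅐)) = -1568/9 + 29*(-8/7) = -1568/9 - 232/7 = -13064/63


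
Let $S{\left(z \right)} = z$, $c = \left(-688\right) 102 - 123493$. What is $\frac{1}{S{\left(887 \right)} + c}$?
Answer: $- \frac{1}{192782} \approx -5.1872 \cdot 10^{-6}$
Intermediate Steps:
$c = -193669$ ($c = -70176 - 123493 = -193669$)
$\frac{1}{S{\left(887 \right)} + c} = \frac{1}{887 - 193669} = \frac{1}{-192782} = - \frac{1}{192782}$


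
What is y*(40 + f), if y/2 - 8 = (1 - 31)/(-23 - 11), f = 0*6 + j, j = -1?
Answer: 11778/17 ≈ 692.82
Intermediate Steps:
f = -1 (f = 0*6 - 1 = 0 - 1 = -1)
y = 302/17 (y = 16 + 2*((1 - 31)/(-23 - 11)) = 16 + 2*(-30/(-34)) = 16 + 2*(-30*(-1/34)) = 16 + 2*(15/17) = 16 + 30/17 = 302/17 ≈ 17.765)
y*(40 + f) = 302*(40 - 1)/17 = (302/17)*39 = 11778/17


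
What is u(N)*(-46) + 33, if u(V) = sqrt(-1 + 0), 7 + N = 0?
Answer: 33 - 46*I ≈ 33.0 - 46.0*I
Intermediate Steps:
N = -7 (N = -7 + 0 = -7)
u(V) = I (u(V) = sqrt(-1) = I)
u(N)*(-46) + 33 = I*(-46) + 33 = -46*I + 33 = 33 - 46*I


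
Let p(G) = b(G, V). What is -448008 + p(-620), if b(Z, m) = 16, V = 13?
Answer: -447992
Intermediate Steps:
p(G) = 16
-448008 + p(-620) = -448008 + 16 = -447992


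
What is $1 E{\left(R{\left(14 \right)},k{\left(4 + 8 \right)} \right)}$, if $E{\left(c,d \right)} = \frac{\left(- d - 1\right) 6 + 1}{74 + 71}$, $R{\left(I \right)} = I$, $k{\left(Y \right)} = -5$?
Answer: $\frac{5}{29} \approx 0.17241$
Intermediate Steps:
$E{\left(c,d \right)} = - \frac{1}{29} - \frac{6 d}{145}$ ($E{\left(c,d \right)} = \frac{\left(-1 - d\right) 6 + 1}{145} = \left(\left(-6 - 6 d\right) + 1\right) \frac{1}{145} = \left(-5 - 6 d\right) \frac{1}{145} = - \frac{1}{29} - \frac{6 d}{145}$)
$1 E{\left(R{\left(14 \right)},k{\left(4 + 8 \right)} \right)} = 1 \left(- \frac{1}{29} - - \frac{6}{29}\right) = 1 \left(- \frac{1}{29} + \frac{6}{29}\right) = 1 \cdot \frac{5}{29} = \frac{5}{29}$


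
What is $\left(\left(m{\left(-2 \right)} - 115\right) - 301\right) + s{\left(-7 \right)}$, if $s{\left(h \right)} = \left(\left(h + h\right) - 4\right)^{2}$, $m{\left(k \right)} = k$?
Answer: $-94$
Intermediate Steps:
$s{\left(h \right)} = \left(-4 + 2 h\right)^{2}$ ($s{\left(h \right)} = \left(2 h - 4\right)^{2} = \left(-4 + 2 h\right)^{2}$)
$\left(\left(m{\left(-2 \right)} - 115\right) - 301\right) + s{\left(-7 \right)} = \left(\left(-2 - 115\right) - 301\right) + 4 \left(-2 - 7\right)^{2} = \left(\left(-2 - 115\right) - 301\right) + 4 \left(-9\right)^{2} = \left(-117 - 301\right) + 4 \cdot 81 = -418 + 324 = -94$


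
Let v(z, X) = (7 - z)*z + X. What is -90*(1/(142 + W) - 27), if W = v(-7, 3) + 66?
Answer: 274500/113 ≈ 2429.2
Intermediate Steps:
v(z, X) = X + z*(7 - z) (v(z, X) = z*(7 - z) + X = X + z*(7 - z))
W = -29 (W = (3 - 1*(-7)² + 7*(-7)) + 66 = (3 - 1*49 - 49) + 66 = (3 - 49 - 49) + 66 = -95 + 66 = -29)
-90*(1/(142 + W) - 27) = -90*(1/(142 - 29) - 27) = -90*(1/113 - 27) = -90*(-3050/113) = 274500/113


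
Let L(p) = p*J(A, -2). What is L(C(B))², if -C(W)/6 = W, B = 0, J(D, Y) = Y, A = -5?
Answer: 0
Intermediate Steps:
C(W) = -6*W
L(p) = -2*p (L(p) = p*(-2) = -2*p)
L(C(B))² = (-(-12)*0)² = (-2*0)² = 0² = 0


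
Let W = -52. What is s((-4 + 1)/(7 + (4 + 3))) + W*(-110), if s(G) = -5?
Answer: 5715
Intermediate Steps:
s((-4 + 1)/(7 + (4 + 3))) + W*(-110) = -5 - 52*(-110) = -5 + 5720 = 5715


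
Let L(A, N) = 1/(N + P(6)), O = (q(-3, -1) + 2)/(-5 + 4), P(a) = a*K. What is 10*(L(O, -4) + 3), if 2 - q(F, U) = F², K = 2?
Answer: 125/4 ≈ 31.250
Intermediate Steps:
q(F, U) = 2 - F²
P(a) = 2*a (P(a) = a*2 = 2*a)
O = 5 (O = ((2 - 1*(-3)²) + 2)/(-5 + 4) = ((2 - 1*9) + 2)/(-1) = ((2 - 9) + 2)*(-1) = (-7 + 2)*(-1) = -5*(-1) = 5)
L(A, N) = 1/(12 + N) (L(A, N) = 1/(N + 2*6) = 1/(N + 12) = 1/(12 + N))
10*(L(O, -4) + 3) = 10*(1/(12 - 4) + 3) = 10*(1/8 + 3) = 10*(⅛ + 3) = 10*(25/8) = 125/4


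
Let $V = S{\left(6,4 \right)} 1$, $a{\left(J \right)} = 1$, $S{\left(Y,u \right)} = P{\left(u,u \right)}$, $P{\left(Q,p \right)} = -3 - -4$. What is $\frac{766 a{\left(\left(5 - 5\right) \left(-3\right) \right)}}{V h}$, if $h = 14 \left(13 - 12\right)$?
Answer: $\frac{383}{7} \approx 54.714$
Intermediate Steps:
$P{\left(Q,p \right)} = 1$ ($P{\left(Q,p \right)} = -3 + 4 = 1$)
$S{\left(Y,u \right)} = 1$
$V = 1$ ($V = 1 \cdot 1 = 1$)
$h = 14$ ($h = 14 \cdot 1 = 14$)
$\frac{766 a{\left(\left(5 - 5\right) \left(-3\right) \right)}}{V h} = \frac{766 \cdot 1}{1 \cdot 14} = \frac{766}{14} = 766 \cdot \frac{1}{14} = \frac{383}{7}$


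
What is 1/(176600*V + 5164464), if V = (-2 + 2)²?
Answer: 1/5164464 ≈ 1.9363e-7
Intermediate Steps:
V = 0 (V = 0² = 0)
1/(176600*V + 5164464) = 1/(176600*0 + 5164464) = 1/(0 + 5164464) = 1/5164464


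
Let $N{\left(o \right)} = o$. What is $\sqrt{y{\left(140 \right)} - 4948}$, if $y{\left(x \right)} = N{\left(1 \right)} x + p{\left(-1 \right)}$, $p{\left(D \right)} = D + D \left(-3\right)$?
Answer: $3 i \sqrt{534} \approx 69.325 i$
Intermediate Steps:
$p{\left(D \right)} = - 2 D$ ($p{\left(D \right)} = D - 3 D = - 2 D$)
$y{\left(x \right)} = 2 + x$ ($y{\left(x \right)} = 1 x - -2 = x + 2 = 2 + x$)
$\sqrt{y{\left(140 \right)} - 4948} = \sqrt{\left(2 + 140\right) - 4948} = \sqrt{142 - 4948} = \sqrt{-4806} = 3 i \sqrt{534}$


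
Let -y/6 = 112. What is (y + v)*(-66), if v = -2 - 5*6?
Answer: 46464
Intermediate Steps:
y = -672 (y = -6*112 = -672)
v = -32 (v = -2 - 30 = -32)
(y + v)*(-66) = (-672 - 32)*(-66) = -704*(-66) = 46464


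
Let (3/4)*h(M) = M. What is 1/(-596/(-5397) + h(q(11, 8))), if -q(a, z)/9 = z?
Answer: -5397/517516 ≈ -0.010429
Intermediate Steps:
q(a, z) = -9*z
h(M) = 4*M/3
1/(-596/(-5397) + h(q(11, 8))) = 1/(-596/(-5397) + 4*(-9*8)/3) = 1/(-596*(-1/5397) + (4/3)*(-72)) = 1/(596/5397 - 96) = 1/(-517516/5397) = -5397/517516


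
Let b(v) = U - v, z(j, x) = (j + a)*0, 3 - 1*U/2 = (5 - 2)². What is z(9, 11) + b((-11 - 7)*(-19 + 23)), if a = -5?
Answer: 60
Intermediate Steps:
U = -12 (U = 6 - 2*(5 - 2)² = 6 - 2*3² = 6 - 2*9 = 6 - 18 = -12)
z(j, x) = 0 (z(j, x) = (j - 5)*0 = (-5 + j)*0 = 0)
b(v) = -12 - v
z(9, 11) + b((-11 - 7)*(-19 + 23)) = 0 + (-12 - (-11 - 7)*(-19 + 23)) = 0 + (-12 - (-18)*4) = 0 + (-12 - 1*(-72)) = 0 + (-12 + 72) = 0 + 60 = 60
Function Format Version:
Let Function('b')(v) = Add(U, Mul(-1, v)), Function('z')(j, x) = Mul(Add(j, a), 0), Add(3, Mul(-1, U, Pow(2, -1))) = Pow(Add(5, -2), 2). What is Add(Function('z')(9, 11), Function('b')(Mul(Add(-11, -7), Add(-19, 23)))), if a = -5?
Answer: 60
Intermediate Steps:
U = -12 (U = Add(6, Mul(-2, Pow(Add(5, -2), 2))) = Add(6, Mul(-2, Pow(3, 2))) = Add(6, Mul(-2, 9)) = Add(6, -18) = -12)
Function('z')(j, x) = 0 (Function('z')(j, x) = Mul(Add(j, -5), 0) = Mul(Add(-5, j), 0) = 0)
Function('b')(v) = Add(-12, Mul(-1, v))
Add(Function('z')(9, 11), Function('b')(Mul(Add(-11, -7), Add(-19, 23)))) = Add(0, Add(-12, Mul(-1, Mul(Add(-11, -7), Add(-19, 23))))) = Add(0, Add(-12, Mul(-1, Mul(-18, 4)))) = Add(0, Add(-12, Mul(-1, -72))) = Add(0, Add(-12, 72)) = Add(0, 60) = 60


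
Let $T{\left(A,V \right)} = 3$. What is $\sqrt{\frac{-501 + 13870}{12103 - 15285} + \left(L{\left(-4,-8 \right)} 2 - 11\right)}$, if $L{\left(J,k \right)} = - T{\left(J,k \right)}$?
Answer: $\frac{i \sqrt{214667266}}{3182} \approx 4.6045 i$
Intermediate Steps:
$L{\left(J,k \right)} = -3$ ($L{\left(J,k \right)} = \left(-1\right) 3 = -3$)
$\sqrt{\frac{-501 + 13870}{12103 - 15285} + \left(L{\left(-4,-8 \right)} 2 - 11\right)} = \sqrt{\frac{-501 + 13870}{12103 - 15285} - 17} = \sqrt{\frac{13369}{-3182} - 17} = \sqrt{13369 \left(- \frac{1}{3182}\right) - 17} = \sqrt{- \frac{13369}{3182} - 17} = \sqrt{- \frac{67463}{3182}} = \frac{i \sqrt{214667266}}{3182}$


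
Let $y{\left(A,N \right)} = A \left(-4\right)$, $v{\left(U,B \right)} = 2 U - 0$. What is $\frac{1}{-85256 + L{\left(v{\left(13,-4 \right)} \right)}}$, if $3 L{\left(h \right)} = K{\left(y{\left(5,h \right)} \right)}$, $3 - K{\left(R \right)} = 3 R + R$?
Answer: $- \frac{3}{255685} \approx -1.1733 \cdot 10^{-5}$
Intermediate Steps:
$v{\left(U,B \right)} = 2 U$ ($v{\left(U,B \right)} = 2 U + 0 = 2 U$)
$y{\left(A,N \right)} = - 4 A$
$K{\left(R \right)} = 3 - 4 R$ ($K{\left(R \right)} = 3 - \left(3 R + R\right) = 3 - 4 R$)
$L{\left(h \right)} = \frac{83}{3}$ ($L{\left(h \right)} = \frac{3 - 4 \left(\left(-4\right) 5\right)}{3} = \frac{3 - -80}{3} = \frac{3 + 80}{3} = \frac{1}{3} \cdot 83 = \frac{83}{3}$)
$\frac{1}{-85256 + L{\left(v{\left(13,-4 \right)} \right)}} = \frac{1}{-85256 + \frac{83}{3}} = \frac{1}{- \frac{255685}{3}} = - \frac{3}{255685}$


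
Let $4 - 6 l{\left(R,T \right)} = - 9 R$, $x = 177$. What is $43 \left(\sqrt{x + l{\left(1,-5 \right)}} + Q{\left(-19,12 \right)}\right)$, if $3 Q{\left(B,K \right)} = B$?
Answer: $- \frac{817}{3} + \frac{215 \sqrt{258}}{6} \approx 303.24$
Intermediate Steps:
$l{\left(R,T \right)} = \frac{2}{3} + \frac{3 R}{2}$ ($l{\left(R,T \right)} = \frac{2}{3} - \frac{\left(-9\right) R}{6} = \frac{2}{3} + \frac{3 R}{2}$)
$Q{\left(B,K \right)} = \frac{B}{3}$
$43 \left(\sqrt{x + l{\left(1,-5 \right)}} + Q{\left(-19,12 \right)}\right) = 43 \left(\sqrt{177 + \left(\frac{2}{3} + \frac{3}{2} \cdot 1\right)} + \frac{1}{3} \left(-19\right)\right) = 43 \left(\sqrt{177 + \left(\frac{2}{3} + \frac{3}{2}\right)} - \frac{19}{3}\right) = 43 \left(\sqrt{177 + \frac{13}{6}} - \frac{19}{3}\right) = 43 \left(\sqrt{\frac{1075}{6}} - \frac{19}{3}\right) = 43 \left(\frac{5 \sqrt{258}}{6} - \frac{19}{3}\right) = 43 \left(- \frac{19}{3} + \frac{5 \sqrt{258}}{6}\right) = - \frac{817}{3} + \frac{215 \sqrt{258}}{6}$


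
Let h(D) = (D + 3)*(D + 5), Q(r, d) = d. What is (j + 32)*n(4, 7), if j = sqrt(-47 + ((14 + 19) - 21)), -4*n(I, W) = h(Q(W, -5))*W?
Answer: 0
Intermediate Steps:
h(D) = (3 + D)*(5 + D)
n(I, W) = 0 (n(I, W) = -(15 + (-5)**2 + 8*(-5))*W/4 = -(15 + 25 - 40)*W/4 = -0*W = -1/4*0 = 0)
j = I*sqrt(35) (j = sqrt(-47 + (33 - 21)) = sqrt(-47 + 12) = sqrt(-35) = I*sqrt(35) ≈ 5.9161*I)
(j + 32)*n(4, 7) = (I*sqrt(35) + 32)*0 = (32 + I*sqrt(35))*0 = 0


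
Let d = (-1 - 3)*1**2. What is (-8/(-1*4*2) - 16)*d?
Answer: 60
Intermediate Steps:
d = -4 (d = -4*1 = -4)
(-8/(-1*4*2) - 16)*d = (-8/(-1*4*2) - 16)*(-4) = (-8/((-4*2)) - 16)*(-4) = (-8/(-8) - 16)*(-4) = (-8*(-1/8) - 16)*(-4) = (1 - 16)*(-4) = -15*(-4) = 60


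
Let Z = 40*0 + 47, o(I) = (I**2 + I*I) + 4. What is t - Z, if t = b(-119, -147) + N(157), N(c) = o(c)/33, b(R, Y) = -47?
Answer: 1400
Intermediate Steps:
o(I) = 4 + 2*I**2 (o(I) = (I**2 + I**2) + 4 = 2*I**2 + 4 = 4 + 2*I**2)
Z = 47 (Z = 0 + 47 = 47)
N(c) = 4/33 + 2*c**2/33 (N(c) = (4 + 2*c**2)/33 = (4 + 2*c**2)*(1/33) = 4/33 + 2*c**2/33)
t = 1447 (t = -47 + (4/33 + (2/33)*157**2) = -47 + (4/33 + (2/33)*24649) = -47 + (4/33 + 49298/33) = -47 + 1494 = 1447)
t - Z = 1447 - 1*47 = 1447 - 47 = 1400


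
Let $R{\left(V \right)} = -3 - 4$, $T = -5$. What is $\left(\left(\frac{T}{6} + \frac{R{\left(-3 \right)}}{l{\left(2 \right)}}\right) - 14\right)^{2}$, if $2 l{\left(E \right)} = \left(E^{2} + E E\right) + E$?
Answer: $\frac{237169}{900} \approx 263.52$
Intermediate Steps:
$l{\left(E \right)} = E^{2} + \frac{E}{2}$ ($l{\left(E \right)} = \frac{\left(E^{2} + E E\right) + E}{2} = \frac{\left(E^{2} + E^{2}\right) + E}{2} = \frac{2 E^{2} + E}{2} = \frac{E + 2 E^{2}}{2} = E^{2} + \frac{E}{2}$)
$R{\left(V \right)} = -7$ ($R{\left(V \right)} = -3 - 4 = -7$)
$\left(\left(\frac{T}{6} + \frac{R{\left(-3 \right)}}{l{\left(2 \right)}}\right) - 14\right)^{2} = \left(\left(- \frac{5}{6} - \frac{7}{2 \left(\frac{1}{2} + 2\right)}\right) - 14\right)^{2} = \left(\left(\left(-5\right) \frac{1}{6} - \frac{7}{2 \cdot \frac{5}{2}}\right) - 14\right)^{2} = \left(\left(- \frac{5}{6} - \frac{7}{5}\right) - 14\right)^{2} = \left(- \frac{67}{30} - 14\right)^{2} = \left(- \frac{487}{30}\right)^{2} = \frac{237169}{900}$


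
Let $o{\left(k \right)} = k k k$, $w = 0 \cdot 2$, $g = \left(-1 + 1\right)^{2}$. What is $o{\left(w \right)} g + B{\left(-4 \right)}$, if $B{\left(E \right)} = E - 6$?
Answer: $-10$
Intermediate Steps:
$B{\left(E \right)} = -6 + E$ ($B{\left(E \right)} = E - 6 = -6 + E$)
$g = 0$ ($g = 0^{2} = 0$)
$w = 0$
$o{\left(k \right)} = k^{3}$ ($o{\left(k \right)} = k^{2} k = k^{3}$)
$o{\left(w \right)} g + B{\left(-4 \right)} = 0^{3} \cdot 0 - 10 = 0 \cdot 0 - 10 = 0 - 10 = -10$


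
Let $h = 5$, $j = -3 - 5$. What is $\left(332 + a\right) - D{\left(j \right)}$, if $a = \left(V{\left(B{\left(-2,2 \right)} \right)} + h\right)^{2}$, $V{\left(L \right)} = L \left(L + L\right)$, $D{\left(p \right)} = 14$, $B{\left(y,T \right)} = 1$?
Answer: $367$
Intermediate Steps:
$j = -8$ ($j = -3 - 5 = -8$)
$V{\left(L \right)} = 2 L^{2}$ ($V{\left(L \right)} = L 2 L = 2 L^{2}$)
$a = 49$ ($a = \left(2 \cdot 1^{2} + 5\right)^{2} = \left(2 \cdot 1 + 5\right)^{2} = \left(2 + 5\right)^{2} = 7^{2} = 49$)
$\left(332 + a\right) - D{\left(j \right)} = \left(332 + 49\right) - 14 = 381 - 14 = 367$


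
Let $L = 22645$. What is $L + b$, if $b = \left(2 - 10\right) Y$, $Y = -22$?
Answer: $22821$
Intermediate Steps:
$b = 176$ ($b = \left(2 - 10\right) \left(-22\right) = \left(-8\right) \left(-22\right) = 176$)
$L + b = 22645 + 176 = 22821$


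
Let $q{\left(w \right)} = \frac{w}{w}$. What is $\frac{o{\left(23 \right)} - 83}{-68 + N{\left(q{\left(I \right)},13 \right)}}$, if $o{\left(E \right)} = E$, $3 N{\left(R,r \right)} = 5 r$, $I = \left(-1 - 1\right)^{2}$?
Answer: $\frac{180}{139} \approx 1.295$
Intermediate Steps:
$I = 4$ ($I = \left(-2\right)^{2} = 4$)
$q{\left(w \right)} = 1$
$N{\left(R,r \right)} = \frac{5 r}{3}$
$\frac{o{\left(23 \right)} - 83}{-68 + N{\left(q{\left(I \right)},13 \right)}} = \frac{23 - 83}{-68 + \frac{5}{3} \cdot 13} = - \frac{60}{-68 + \frac{65}{3}} = - \frac{60}{- \frac{139}{3}} = \left(-60\right) \left(- \frac{3}{139}\right) = \frac{180}{139}$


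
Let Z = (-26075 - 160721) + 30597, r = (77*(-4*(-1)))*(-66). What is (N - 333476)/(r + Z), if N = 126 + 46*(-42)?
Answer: 335282/176527 ≈ 1.8993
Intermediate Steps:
N = -1806 (N = 126 - 1932 = -1806)
r = -20328 (r = (77*4)*(-66) = 308*(-66) = -20328)
Z = -156199 (Z = -186796 + 30597 = -156199)
(N - 333476)/(r + Z) = (-1806 - 333476)/(-20328 - 156199) = -335282/(-176527) = -335282*(-1/176527) = 335282/176527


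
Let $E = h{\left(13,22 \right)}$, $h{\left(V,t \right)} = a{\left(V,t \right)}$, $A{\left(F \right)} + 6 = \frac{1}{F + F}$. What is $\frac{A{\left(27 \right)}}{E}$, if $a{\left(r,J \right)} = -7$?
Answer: $\frac{323}{378} \approx 0.8545$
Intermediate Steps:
$A{\left(F \right)} = -6 + \frac{1}{2 F}$ ($A{\left(F \right)} = -6 + \frac{1}{F + F} = -6 + \frac{1}{2 F}$)
$h{\left(V,t \right)} = -7$
$E = -7$
$\frac{A{\left(27 \right)}}{E} = \frac{-6 + \frac{1}{2 \cdot 27}}{-7} = \left(-6 + \frac{1}{2} \cdot \frac{1}{27}\right) \left(- \frac{1}{7}\right) = \left(-6 + \frac{1}{54}\right) \left(- \frac{1}{7}\right) = \left(- \frac{323}{54}\right) \left(- \frac{1}{7}\right) = \frac{323}{378}$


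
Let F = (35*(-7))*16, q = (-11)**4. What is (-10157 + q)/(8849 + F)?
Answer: 4484/4929 ≈ 0.90972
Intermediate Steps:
q = 14641
F = -3920 (F = -245*16 = -3920)
(-10157 + q)/(8849 + F) = (-10157 + 14641)/(8849 - 3920) = 4484/4929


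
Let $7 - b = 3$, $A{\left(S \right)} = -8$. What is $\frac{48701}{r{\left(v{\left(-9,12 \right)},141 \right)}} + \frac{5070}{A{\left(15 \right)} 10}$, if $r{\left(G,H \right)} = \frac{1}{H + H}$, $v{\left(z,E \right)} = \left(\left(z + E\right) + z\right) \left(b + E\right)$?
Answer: $\frac{109868949}{8} \approx 1.3734 \cdot 10^{7}$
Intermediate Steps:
$b = 4$ ($b = 7 - 3 = 4$)
$v{\left(z,E \right)} = \left(4 + E\right) \left(E + 2 z\right)$ ($v{\left(z,E \right)} = \left(\left(z + E\right) + z\right) \left(4 + E\right) = \left(\left(E + z\right) + z\right) \left(4 + E\right) = \left(E + 2 z\right) \left(4 + E\right) = \left(4 + E\right) \left(E + 2 z\right)$)
$r{\left(G,H \right)} = \frac{1}{2 H}$
$\frac{48701}{r{\left(v{\left(-9,12 \right)},141 \right)}} + \frac{5070}{A{\left(15 \right)} 10} = \frac{48701}{\frac{1}{2} \cdot \frac{1}{141}} + \frac{5070}{\left(-8\right) 10} = \frac{48701}{\frac{1}{2} \cdot \frac{1}{141}} + \frac{5070}{-80} = 48701 \frac{1}{\frac{1}{282}} + 5070 \left(- \frac{1}{80}\right) = 48701 \cdot 282 - \frac{507}{8} = 13733682 - \frac{507}{8} = \frac{109868949}{8}$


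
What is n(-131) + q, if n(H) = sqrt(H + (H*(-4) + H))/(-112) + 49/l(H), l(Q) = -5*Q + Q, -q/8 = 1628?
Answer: -6824527/524 - sqrt(262)/112 ≈ -13024.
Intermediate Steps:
q = -13024 (q = -8*1628 = -13024)
l(Q) = -4*Q
n(H) = -49/(4*H) - sqrt(2)*sqrt(-H)/112 (n(H) = sqrt(H + (H*(-4) + H))/(-112) + 49/((-4*H)) = sqrt(H + (-4*H + H))*(-1/112) + 49*(-1/(4*H)) = sqrt(H - 3*H)*(-1/112) - 49/(4*H) = sqrt(-2*H)*(-1/112) - 49/(4*H) = (sqrt(2)*sqrt(-H))*(-1/112) - 49/(4*H) = -sqrt(2)*sqrt(-H)/112 - 49/(4*H) = -49/(4*H) - sqrt(2)*sqrt(-H)/112)
n(-131) + q = (1/112)*(-1372 + sqrt(2)*(-1*(-131))**(3/2))/(-131) - 13024 = (1/112)*(-1/131)*(-1372 + sqrt(2)*131**(3/2)) - 13024 = (1/112)*(-1/131)*(-1372 + sqrt(2)*(131*sqrt(131))) - 13024 = (1/112)*(-1/131)*(-1372 + 131*sqrt(262)) - 13024 = (49/524 - sqrt(262)/112) - 13024 = -6824527/524 - sqrt(262)/112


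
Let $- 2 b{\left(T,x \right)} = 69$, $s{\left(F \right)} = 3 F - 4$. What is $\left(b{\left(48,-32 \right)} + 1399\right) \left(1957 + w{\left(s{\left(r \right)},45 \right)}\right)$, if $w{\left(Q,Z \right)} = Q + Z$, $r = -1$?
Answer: $\frac{5444355}{2} \approx 2.7222 \cdot 10^{6}$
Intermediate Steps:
$s{\left(F \right)} = -4 + 3 F$
$b{\left(T,x \right)} = - \frac{69}{2}$ ($b{\left(T,x \right)} = \left(- \frac{1}{2}\right) 69 = - \frac{69}{2}$)
$\left(b{\left(48,-32 \right)} + 1399\right) \left(1957 + w{\left(s{\left(r \right)},45 \right)}\right) = \left(- \frac{69}{2} + 1399\right) \left(1957 + \left(\left(-4 + 3 \left(-1\right)\right) + 45\right)\right) = \frac{2729 \left(1957 + \left(\left(-4 - 3\right) + 45\right)\right)}{2} = \frac{2729 \left(1957 + \left(-7 + 45\right)\right)}{2} = \frac{2729 \left(1957 + 38\right)}{2} = \frac{2729}{2} \cdot 1995 = \frac{5444355}{2}$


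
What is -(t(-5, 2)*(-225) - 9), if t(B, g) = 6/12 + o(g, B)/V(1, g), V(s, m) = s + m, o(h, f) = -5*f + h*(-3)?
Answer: 3093/2 ≈ 1546.5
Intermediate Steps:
o(h, f) = -5*f - 3*h
V(s, m) = m + s
t(B, g) = ½ + (-5*B - 3*g)/(1 + g) (t(B, g) = 6/12 + (-5*B - 3*g)/(g + 1) = 6*(1/12) + (-5*B - 3*g)/(1 + g) = ½ + (-5*B - 3*g)/(1 + g))
-(t(-5, 2)*(-225) - 9) = -(((1 - 10*(-5) - 5*2)/(2*(1 + 2)))*(-225) - 9) = -(((½)*(1 + 50 - 10)/3)*(-225) - 9) = -(((½)*(⅓)*41)*(-225) - 9) = -((41/6)*(-225) - 9) = -(-3075/2 - 9) = -1*(-3093/2) = 3093/2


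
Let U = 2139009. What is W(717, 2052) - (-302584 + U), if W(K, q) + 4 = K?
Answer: -1835712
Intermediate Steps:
W(K, q) = -4 + K
W(717, 2052) - (-302584 + U) = (-4 + 717) - (-302584 + 2139009) = 713 - 1*1836425 = 713 - 1836425 = -1835712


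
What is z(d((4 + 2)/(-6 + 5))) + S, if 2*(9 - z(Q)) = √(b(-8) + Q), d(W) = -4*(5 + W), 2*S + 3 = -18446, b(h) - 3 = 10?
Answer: -18431/2 - √17/2 ≈ -9217.6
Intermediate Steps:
b(h) = 13 (b(h) = 3 + 10 = 13)
S = -18449/2 (S = -3/2 + (½)*(-18446) = -3/2 - 9223 = -18449/2 ≈ -9224.5)
d(W) = -20 - 4*W
z(Q) = 9 - √(13 + Q)/2
z(d((4 + 2)/(-6 + 5))) + S = (9 - √(13 + (-20 - 4*(4 + 2)/(-6 + 5)))/2) - 18449/2 = (9 - √(13 + (-20 - 24/(-1)))/2) - 18449/2 = (9 - √(13 + (-20 - 24*(-1)))/2) - 18449/2 = (9 - √(13 + (-20 - 4*(-6)))/2) - 18449/2 = (9 - √(13 + (-20 + 24))/2) - 18449/2 = (9 - √(13 + 4)/2) - 18449/2 = (9 - √17/2) - 18449/2 = -18431/2 - √17/2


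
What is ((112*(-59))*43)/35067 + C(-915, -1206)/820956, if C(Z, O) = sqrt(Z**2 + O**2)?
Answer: -284144/35067 + sqrt(254629)/273652 ≈ -8.1010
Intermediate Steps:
C(Z, O) = sqrt(O**2 + Z**2)
((112*(-59))*43)/35067 + C(-915, -1206)/820956 = ((112*(-59))*43)/35067 + sqrt((-1206)**2 + (-915)**2)/820956 = -6608*43*(1/35067) + sqrt(1454436 + 837225)*(1/820956) = -284144*1/35067 + sqrt(2291661)*(1/820956) = -284144/35067 + (3*sqrt(254629))*(1/820956) = -284144/35067 + sqrt(254629)/273652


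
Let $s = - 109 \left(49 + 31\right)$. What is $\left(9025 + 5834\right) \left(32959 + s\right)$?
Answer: $360167301$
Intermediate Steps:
$s = -8720$ ($s = \left(-109\right) 80 = -8720$)
$\left(9025 + 5834\right) \left(32959 + s\right) = \left(9025 + 5834\right) \left(32959 - 8720\right) = 14859 \cdot 24239 = 360167301$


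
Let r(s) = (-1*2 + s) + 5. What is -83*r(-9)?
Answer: 498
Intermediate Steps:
r(s) = 3 + s (r(s) = (-2 + s) + 5 = 3 + s)
-83*r(-9) = -83*(3 - 9) = -83*(-6) = 498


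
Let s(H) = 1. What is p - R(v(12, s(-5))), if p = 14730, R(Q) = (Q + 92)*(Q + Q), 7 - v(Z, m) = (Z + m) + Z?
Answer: 17394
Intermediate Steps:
v(Z, m) = 7 - m - 2*Z (v(Z, m) = 7 - ((Z + m) + Z) = 7 - (m + 2*Z) = 7 + (-m - 2*Z) = 7 - m - 2*Z)
R(Q) = 2*Q*(92 + Q) (R(Q) = (92 + Q)*(2*Q) = 2*Q*(92 + Q))
p - R(v(12, s(-5))) = 14730 - 2*(7 - 1*1 - 2*12)*(92 + (7 - 1*1 - 2*12)) = 14730 - 2*(7 - 1 - 24)*(92 + (7 - 1 - 24)) = 14730 - 2*(-18)*(92 - 18) = 14730 - 2*(-18)*74 = 14730 - 1*(-2664) = 14730 + 2664 = 17394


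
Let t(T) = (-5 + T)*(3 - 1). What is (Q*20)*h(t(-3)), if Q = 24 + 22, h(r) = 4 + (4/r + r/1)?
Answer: -11270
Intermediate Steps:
t(T) = -10 + 2*T (t(T) = (-5 + T)*2 = -10 + 2*T)
h(r) = 4 + r + 4/r (h(r) = 4 + (4/r + r*1) = 4 + (4/r + r) = 4 + (r + 4/r) = 4 + r + 4/r)
Q = 46
(Q*20)*h(t(-3)) = (46*20)*(4 + (-10 + 2*(-3)) + 4/(-10 + 2*(-3))) = 920*(4 + (-10 - 6) + 4/(-10 - 6)) = 920*(4 - 16 + 4/(-16)) = 920*(4 - 16 + 4*(-1/16)) = 920*(4 - 16 - 1/4) = 920*(-49/4) = -11270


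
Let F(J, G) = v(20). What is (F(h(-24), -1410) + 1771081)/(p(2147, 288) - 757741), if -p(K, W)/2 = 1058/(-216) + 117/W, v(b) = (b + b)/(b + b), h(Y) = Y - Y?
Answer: -765107424/327340231 ≈ -2.3373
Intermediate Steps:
h(Y) = 0
v(b) = 1 (v(b) = (2*b)/((2*b)) = (2*b)*(1/(2*b)) = 1)
F(J, G) = 1
p(K, W) = 529/54 - 234/W (p(K, W) = -2*(1058/(-216) + 117/W) = -2*(1058*(-1/216) + 117/W) = -2*(-529/108 + 117/W) = 529/54 - 234/W)
(F(h(-24), -1410) + 1771081)/(p(2147, 288) - 757741) = (1 + 1771081)/((529/54 - 234/288) - 757741) = 1771082/((529/54 - 234*1/288) - 757741) = 1771082/((529/54 - 13/16) - 757741) = 1771082/(3881/432 - 757741) = 1771082/(-327340231/432) = 1771082*(-432/327340231) = -765107424/327340231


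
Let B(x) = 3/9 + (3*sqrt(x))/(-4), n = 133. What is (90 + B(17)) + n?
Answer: 670/3 - 3*sqrt(17)/4 ≈ 220.24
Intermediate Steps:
B(x) = 1/3 - 3*sqrt(x)/4 (B(x) = 3*(1/9) + (3*sqrt(x))*(-1/4) = 1/3 - 3*sqrt(x)/4)
(90 + B(17)) + n = (90 + (1/3 - 3*sqrt(17)/4)) + 133 = (271/3 - 3*sqrt(17)/4) + 133 = 670/3 - 3*sqrt(17)/4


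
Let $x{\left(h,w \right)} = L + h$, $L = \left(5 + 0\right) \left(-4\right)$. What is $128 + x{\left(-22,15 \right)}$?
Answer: $86$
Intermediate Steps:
$L = -20$ ($L = 5 \left(-4\right) = -20$)
$x{\left(h,w \right)} = -20 + h$
$128 + x{\left(-22,15 \right)} = 128 - 42 = 86$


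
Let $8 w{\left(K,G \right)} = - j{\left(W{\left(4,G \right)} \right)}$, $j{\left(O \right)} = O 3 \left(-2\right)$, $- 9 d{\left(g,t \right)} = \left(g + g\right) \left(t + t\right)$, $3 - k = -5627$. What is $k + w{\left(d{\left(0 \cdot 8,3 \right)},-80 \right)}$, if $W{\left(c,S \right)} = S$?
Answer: $5570$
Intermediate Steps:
$k = 5630$ ($k = 3 - -5627 = 3 + 5627 = 5630$)
$d{\left(g,t \right)} = - \frac{4 g t}{9}$ ($d{\left(g,t \right)} = - \frac{\left(g + g\right) \left(t + t\right)}{9} = - \frac{2 g 2 t}{9} = - \frac{4 g t}{9}$)
$j{\left(O \right)} = - 6 O$ ($j{\left(O \right)} = 3 O \left(-2\right) = - 6 O$)
$w{\left(K,G \right)} = \frac{3 G}{4}$ ($w{\left(K,G \right)} = \frac{\left(-1\right) \left(- 6 G\right)}{8} = \frac{6 G}{8} = \frac{3 G}{4}$)
$k + w{\left(d{\left(0 \cdot 8,3 \right)},-80 \right)} = 5630 + \frac{3}{4} \left(-80\right) = 5630 - 60 = 5570$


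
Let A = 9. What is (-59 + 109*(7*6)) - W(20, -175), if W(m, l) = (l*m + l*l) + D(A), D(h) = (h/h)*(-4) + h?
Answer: -22611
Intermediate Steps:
D(h) = -4 + h (D(h) = 1*(-4) + h = -4 + h)
W(m, l) = 5 + l**2 + l*m (W(m, l) = (l*m + l*l) + (-4 + 9) = (l*m + l**2) + 5 = (l**2 + l*m) + 5 = 5 + l**2 + l*m)
(-59 + 109*(7*6)) - W(20, -175) = (-59 + 109*(7*6)) - (5 + (-175)**2 - 175*20) = (-59 + 109*42) - (5 + 30625 - 3500) = (-59 + 4578) - 1*27130 = 4519 - 27130 = -22611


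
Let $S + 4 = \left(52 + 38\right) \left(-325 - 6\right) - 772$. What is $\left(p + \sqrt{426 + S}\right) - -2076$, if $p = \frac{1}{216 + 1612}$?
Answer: $\frac{3794929}{1828} + 2 i \sqrt{7535} \approx 2076.0 + 173.61 i$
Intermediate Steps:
$p = \frac{1}{1828} \approx 0.00054705$
$S = -30566$ ($S = -4 + \left(\left(52 + 38\right) \left(-325 - 6\right) - 772\right) = -4 + \left(90 \left(-331\right) - 772\right) = -4 - 30562 = -30566$)
$\left(p + \sqrt{426 + S}\right) - -2076 = \left(\frac{1}{1828} + \sqrt{426 - 30566}\right) - -2076 = \left(\frac{1}{1828} + \sqrt{-30140}\right) + 2076 = \left(\frac{1}{1828} + 2 i \sqrt{7535}\right) + 2076 = \frac{3794929}{1828} + 2 i \sqrt{7535}$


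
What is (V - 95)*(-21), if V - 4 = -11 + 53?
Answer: 1029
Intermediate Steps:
V = 46 (V = 4 + (-11 + 53) = 4 + 42 = 46)
(V - 95)*(-21) = (46 - 95)*(-21) = -49*(-21) = 1029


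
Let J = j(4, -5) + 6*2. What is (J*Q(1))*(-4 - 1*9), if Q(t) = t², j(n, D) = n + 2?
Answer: -234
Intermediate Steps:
j(n, D) = 2 + n
J = 18 (J = (2 + 4) + 6*2 = 6 + 12 = 18)
(J*Q(1))*(-4 - 1*9) = (18*1²)*(-4 - 1*9) = (18*1)*(-4 - 9) = 18*(-13) = -234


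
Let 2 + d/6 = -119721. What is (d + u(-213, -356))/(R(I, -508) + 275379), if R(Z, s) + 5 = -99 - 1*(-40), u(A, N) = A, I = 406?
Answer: -718551/275315 ≈ -2.6099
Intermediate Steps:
R(Z, s) = -64 (R(Z, s) = -5 + (-99 - 1*(-40)) = -5 + (-99 + 40) = -5 - 59 = -64)
d = -718338 (d = -12 + 6*(-119721) = -12 - 718326 = -718338)
(d + u(-213, -356))/(R(I, -508) + 275379) = (-718338 - 213)/(-64 + 275379) = -718551/275315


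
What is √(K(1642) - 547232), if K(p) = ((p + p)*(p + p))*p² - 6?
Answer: √29077200712346 ≈ 5.3923e+6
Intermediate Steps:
K(p) = -6 + 4*p⁴ (K(p) = ((2*p)*(2*p))*p² - 6 = (4*p²)*p² - 6 = 4*p⁴ - 6 = -6 + 4*p⁴)
√(K(1642) - 547232) = √((-6 + 4*1642⁴) - 547232) = √((-6 + 4*7269300314896) - 547232) = √((-6 + 29077201259584) - 547232) = √(29077201259578 - 547232) = √29077200712346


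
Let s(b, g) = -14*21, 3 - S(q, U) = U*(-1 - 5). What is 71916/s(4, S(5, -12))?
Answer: -11986/49 ≈ -244.61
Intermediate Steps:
S(q, U) = 3 + 6*U (S(q, U) = 3 - U*(-1 - 5) = 3 - U*(-6) = 3 - (-6)*U = 3 + 6*U)
s(b, g) = -294
71916/s(4, S(5, -12)) = 71916/(-294) = 71916*(-1/294) = -11986/49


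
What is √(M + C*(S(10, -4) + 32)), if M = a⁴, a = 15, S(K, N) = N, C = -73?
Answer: √48581 ≈ 220.41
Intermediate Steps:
M = 50625 (M = 15⁴ = 50625)
√(M + C*(S(10, -4) + 32)) = √(50625 - 73*(-4 + 32)) = √(50625 - 73*28) = √(50625 - 2044) = √48581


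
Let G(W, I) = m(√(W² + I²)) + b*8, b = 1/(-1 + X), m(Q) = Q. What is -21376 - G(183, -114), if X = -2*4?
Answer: -192376/9 - 3*√5165 ≈ -21591.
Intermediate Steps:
X = -8
b = -⅑ (b = 1/(-1 - 8) = 1/(-9) = -⅑ ≈ -0.11111)
G(W, I) = -8/9 + √(I² + W²) (G(W, I) = √(W² + I²) - ⅑*8 = √(I² + W²) - 8/9 = -8/9 + √(I² + W²))
-21376 - G(183, -114) = -21376 - (-8/9 + √((-114)² + 183²)) = -21376 - (-8/9 + √(12996 + 33489)) = -21376 - (-8/9 + √46485) = -21376 - (-8/9 + 3*√5165) = -21376 + (8/9 - 3*√5165) = -192376/9 - 3*√5165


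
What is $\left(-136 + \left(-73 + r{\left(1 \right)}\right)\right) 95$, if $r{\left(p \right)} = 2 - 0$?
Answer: $-19665$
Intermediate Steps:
$r{\left(p \right)} = 2$ ($r{\left(p \right)} = 2 + 0 = 2$)
$\left(-136 + \left(-73 + r{\left(1 \right)}\right)\right) 95 = \left(-136 + \left(-73 + 2\right)\right) 95 = \left(-136 - 71\right) 95 = \left(-207\right) 95 = -19665$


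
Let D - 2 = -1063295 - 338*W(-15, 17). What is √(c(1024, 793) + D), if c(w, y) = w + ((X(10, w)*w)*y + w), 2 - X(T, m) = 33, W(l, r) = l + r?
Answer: I*√26234913 ≈ 5122.0*I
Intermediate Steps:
X(T, m) = -31 (X(T, m) = 2 - 1*33 = 2 - 33 = -31)
c(w, y) = 2*w - 31*w*y (c(w, y) = w + ((-31*w)*y + w) = w + (-31*w*y + w) = w + (w - 31*w*y) = 2*w - 31*w*y)
D = -1063969 (D = 2 + (-1063295 - 338*(-15 + 17)) = 2 + (-1063295 - 338*2) = 2 + (-1063295 - 1*676) = 2 + (-1063295 - 676) = 2 - 1063971 = -1063969)
√(c(1024, 793) + D) = √(1024*(2 - 31*793) - 1063969) = √(1024*(2 - 24583) - 1063969) = √(1024*(-24581) - 1063969) = √(-25170944 - 1063969) = √(-26234913) = I*√26234913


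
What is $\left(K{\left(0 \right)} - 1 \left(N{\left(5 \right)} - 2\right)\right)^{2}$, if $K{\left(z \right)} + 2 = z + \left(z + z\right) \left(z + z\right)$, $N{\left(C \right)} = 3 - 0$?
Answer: $9$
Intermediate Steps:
$N{\left(C \right)} = 3$ ($N{\left(C \right)} = 3 + 0 = 3$)
$K{\left(z \right)} = -2 + z + 4 z^{2}$ ($K{\left(z \right)} = -2 + \left(z + \left(z + z\right) \left(z + z\right)\right) = -2 + \left(z + 2 z 2 z\right) = -2 + \left(z + 4 z^{2}\right) = -2 + z + 4 z^{2}$)
$\left(K{\left(0 \right)} - 1 \left(N{\left(5 \right)} - 2\right)\right)^{2} = \left(\left(-2 + 0 + 4 \cdot 0^{2}\right) - 1 \left(3 - 2\right)\right)^{2} = \left(\left(-2 + 0 + 4 \cdot 0\right) - 1 \cdot 1\right)^{2} = \left(\left(-2 + 0 + 0\right) - 1\right)^{2} = \left(-2 - 1\right)^{2} = \left(-3\right)^{2} = 9$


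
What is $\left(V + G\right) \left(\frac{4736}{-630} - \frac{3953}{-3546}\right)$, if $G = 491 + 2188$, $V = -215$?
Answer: $- \frac{15539568}{985} \approx -15776.0$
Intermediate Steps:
$G = 2679$
$\left(V + G\right) \left(\frac{4736}{-630} - \frac{3953}{-3546}\right) = \left(-215 + 2679\right) \left(\frac{4736}{-630} - \frac{3953}{-3546}\right) = 2464 \left(4736 \left(- \frac{1}{630}\right) - - \frac{3953}{3546}\right) = 2464 \left(- \frac{2368}{315} + \frac{3953}{3546}\right) = 2464 \left(- \frac{88293}{13790}\right) = - \frac{15539568}{985}$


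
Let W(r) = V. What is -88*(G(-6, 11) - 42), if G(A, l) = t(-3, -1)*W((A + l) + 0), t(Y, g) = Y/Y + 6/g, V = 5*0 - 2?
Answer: 2816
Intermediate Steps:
V = -2 (V = 0 - 2 = -2)
t(Y, g) = 1 + 6/g
W(r) = -2
G(A, l) = 10 (G(A, l) = ((6 - 1)/(-1))*(-2) = -1*5*(-2) = -5*(-2) = 10)
-88*(G(-6, 11) - 42) = -88*(10 - 42) = -88*(-32) = 2816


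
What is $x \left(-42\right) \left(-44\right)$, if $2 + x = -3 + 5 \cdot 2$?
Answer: $9240$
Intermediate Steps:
$x = 5$ ($x = -2 + \left(-3 + 5 \cdot 2\right) = -2 + \left(-3 + 10\right) = -2 + 7 = 5$)
$x \left(-42\right) \left(-44\right) = 5 \left(-42\right) \left(-44\right) = \left(-210\right) \left(-44\right) = 9240$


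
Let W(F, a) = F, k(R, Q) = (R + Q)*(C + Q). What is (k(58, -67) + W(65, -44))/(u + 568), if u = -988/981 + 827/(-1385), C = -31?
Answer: 1286674695/769553413 ≈ 1.6720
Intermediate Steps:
u = -2179667/1358685 (u = -988*1/981 + 827*(-1/1385) = -988/981 - 827/1385 = -2179667/1358685 ≈ -1.6042)
k(R, Q) = (-31 + Q)*(Q + R) (k(R, Q) = (R + Q)*(-31 + Q) = (Q + R)*(-31 + Q) = (-31 + Q)*(Q + R))
(k(58, -67) + W(65, -44))/(u + 568) = (((-67)**2 - 31*(-67) - 31*58 - 67*58) + 65)/(-2179667/1358685 + 568) = ((4489 + 2077 - 1798 - 3886) + 65)/(769553413/1358685) = (882 + 65)*(1358685/769553413) = 947*(1358685/769553413) = 1286674695/769553413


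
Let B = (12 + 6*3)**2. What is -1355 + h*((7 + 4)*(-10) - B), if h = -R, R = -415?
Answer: -420505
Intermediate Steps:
B = 900 (B = (12 + 18)**2 = 30**2 = 900)
h = 415 (h = -1*(-415) = 415)
-1355 + h*((7 + 4)*(-10) - B) = -1355 + 415*((7 + 4)*(-10) - 1*900) = -1355 + 415*(11*(-10) - 900) = -1355 + 415*(-110 - 900) = -1355 + 415*(-1010) = -1355 - 419150 = -420505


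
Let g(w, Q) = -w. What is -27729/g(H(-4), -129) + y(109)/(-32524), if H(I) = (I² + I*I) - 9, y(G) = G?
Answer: 901855489/748052 ≈ 1205.6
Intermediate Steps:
H(I) = -9 + 2*I² (H(I) = (I² + I²) - 9 = 2*I² - 9 = -9 + 2*I²)
-27729/g(H(-4), -129) + y(109)/(-32524) = -27729*(-1/(-9 + 2*(-4)²)) + 109/(-32524) = -27729*(-1/(-9 + 2*16)) + 109*(-1/32524) = -27729*(-1/(-9 + 32)) - 109/32524 = -27729/((-1*23)) - 109/32524 = -27729/(-23) - 109/32524 = -27729*(-1/23) - 109/32524 = 27729/23 - 109/32524 = 901855489/748052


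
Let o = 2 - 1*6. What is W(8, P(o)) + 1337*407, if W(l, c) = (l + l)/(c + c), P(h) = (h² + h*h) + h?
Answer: 3809115/7 ≈ 5.4416e+5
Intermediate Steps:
o = -4 (o = 2 - 6 = -4)
P(h) = h + 2*h² (P(h) = (h² + h²) + h = 2*h² + h = h + 2*h²)
W(l, c) = l/c (W(l, c) = (2*l)/((2*c)) = (2*l)*(1/(2*c)) = l/c)
W(8, P(o)) + 1337*407 = 8/((-4*(1 + 2*(-4)))) + 1337*407 = 8/((-4*(1 - 8))) + 544159 = 8/((-4*(-7))) + 544159 = 8/28 + 544159 = 8*(1/28) + 544159 = 2/7 + 544159 = 3809115/7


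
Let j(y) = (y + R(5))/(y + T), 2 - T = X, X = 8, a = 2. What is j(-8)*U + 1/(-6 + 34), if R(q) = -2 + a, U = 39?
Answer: 625/28 ≈ 22.321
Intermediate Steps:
T = -6 (T = 2 - 1*8 = 2 - 8 = -6)
R(q) = 0 (R(q) = -2 + 2 = 0)
j(y) = y/(-6 + y) (j(y) = (y + 0)/(y - 6) = y/(-6 + y))
j(-8)*U + 1/(-6 + 34) = -8/(-6 - 8)*39 + 1/(-6 + 34) = -8/(-14)*39 + 1/28 = -8*(-1/14)*39 + 1/28 = (4/7)*39 + 1/28 = 156/7 + 1/28 = 625/28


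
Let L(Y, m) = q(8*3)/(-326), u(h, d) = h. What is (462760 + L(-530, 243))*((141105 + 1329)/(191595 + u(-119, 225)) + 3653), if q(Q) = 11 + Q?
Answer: 52771053287073975/31210588 ≈ 1.6908e+9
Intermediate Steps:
L(Y, m) = -35/326 (L(Y, m) = (11 + 8*3)/(-326) = (11 + 24)*(-1/326) = 35*(-1/326) = -35/326)
(462760 + L(-530, 243))*((141105 + 1329)/(191595 + u(-119, 225)) + 3653) = (462760 - 35/326)*((141105 + 1329)/(191595 - 119) + 3653) = 150859725*(142434/191476 + 3653)/326 = 150859725*(142434*(1/191476) + 3653)/326 = 150859725*(71217/95738 + 3653)/326 = (150859725/326)*(349802131/95738) = 52771053287073975/31210588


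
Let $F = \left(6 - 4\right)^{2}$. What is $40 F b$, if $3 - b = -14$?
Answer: $2720$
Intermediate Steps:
$b = 17$ ($b = 3 - -14 = 3 + 14 = 17$)
$F = 4$ ($F = \left(6 - 4\right)^{2} = 2^{2} = 4$)
$40 F b = 40 \cdot 4 \cdot 17 = 160 \cdot 17 = 2720$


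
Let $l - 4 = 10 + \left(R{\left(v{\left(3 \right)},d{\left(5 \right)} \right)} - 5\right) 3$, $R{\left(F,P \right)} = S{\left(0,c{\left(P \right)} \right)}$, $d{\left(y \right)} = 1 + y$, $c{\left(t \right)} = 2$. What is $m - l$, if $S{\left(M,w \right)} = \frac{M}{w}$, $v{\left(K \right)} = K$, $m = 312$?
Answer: $313$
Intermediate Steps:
$R{\left(F,P \right)} = 0$ ($R{\left(F,P \right)} = \frac{0}{2} = 0 \cdot \frac{1}{2} = 0$)
$l = -1$ ($l = 4 + \left(10 + \left(0 - 5\right) 3\right) = 4 + \left(10 - 15\right) = 4 - 5 = -1$)
$m - l = 312 - -1 = 312 + 1 = 313$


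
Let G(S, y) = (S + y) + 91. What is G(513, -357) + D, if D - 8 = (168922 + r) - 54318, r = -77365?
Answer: 37494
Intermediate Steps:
D = 37247 (D = 8 + ((168922 - 77365) - 54318) = 8 + (91557 - 54318) = 8 + 37239 = 37247)
G(S, y) = 91 + S + y
G(513, -357) + D = (91 + 513 - 357) + 37247 = 247 + 37247 = 37494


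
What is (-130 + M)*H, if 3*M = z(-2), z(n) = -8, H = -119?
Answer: 47362/3 ≈ 15787.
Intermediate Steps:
M = -8/3 (M = (⅓)*(-8) = -8/3 ≈ -2.6667)
(-130 + M)*H = (-130 - 8/3)*(-119) = -398/3*(-119) = 47362/3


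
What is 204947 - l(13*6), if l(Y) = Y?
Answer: 204869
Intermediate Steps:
204947 - l(13*6) = 204947 - 13*6 = 204947 - 1*78 = 204947 - 78 = 204869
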